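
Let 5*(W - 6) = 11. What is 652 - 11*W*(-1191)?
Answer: 540401/5 ≈ 1.0808e+5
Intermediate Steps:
W = 41/5 (W = 6 + (⅕)*11 = 6 + 11/5 = 41/5 ≈ 8.2000)
652 - 11*W*(-1191) = 652 - 11*41/5*(-1191) = 652 - 451/5*(-1191) = 652 + 537141/5 = 540401/5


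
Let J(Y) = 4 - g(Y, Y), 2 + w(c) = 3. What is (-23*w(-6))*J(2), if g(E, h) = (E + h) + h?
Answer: 46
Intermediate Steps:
g(E, h) = E + 2*h
w(c) = 1 (w(c) = -2 + 3 = 1)
J(Y) = 4 - 3*Y (J(Y) = 4 - (Y + 2*Y) = 4 - 3*Y)
(-23*w(-6))*J(2) = (-23*1)*(4 - 3*2) = -23*(4 - 6) = -23*(-2) = 46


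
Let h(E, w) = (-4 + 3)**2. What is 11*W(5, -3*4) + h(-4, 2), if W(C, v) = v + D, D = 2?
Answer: -109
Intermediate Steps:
h(E, w) = 1 (h(E, w) = (-1)**2 = 1)
W(C, v) = 2 + v (W(C, v) = v + 2 = 2 + v)
11*W(5, -3*4) + h(-4, 2) = 11*(2 - 3*4) + 1 = 11*(2 - 12) + 1 = 11*(-10) + 1 = -110 + 1 = -109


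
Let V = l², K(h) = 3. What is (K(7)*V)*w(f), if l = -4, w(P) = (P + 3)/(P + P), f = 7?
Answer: 240/7 ≈ 34.286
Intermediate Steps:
w(P) = (3 + P)/(2*P) (w(P) = (3 + P)/((2*P)) = (3 + P)*(1/(2*P)) = (3 + P)/(2*P))
V = 16 (V = (-4)² = 16)
(K(7)*V)*w(f) = (3*16)*((½)*(3 + 7)/7) = 48*((½)*(⅐)*10) = 48*(5/7) = 240/7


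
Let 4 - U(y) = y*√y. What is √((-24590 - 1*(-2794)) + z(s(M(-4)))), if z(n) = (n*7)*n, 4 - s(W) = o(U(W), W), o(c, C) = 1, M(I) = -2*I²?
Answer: I*√21733 ≈ 147.42*I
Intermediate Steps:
U(y) = 4 - y^(3/2) (U(y) = 4 - y*√y = 4 - y^(3/2))
s(W) = 3 (s(W) = 4 - 1*1 = 4 - 1 = 3)
z(n) = 7*n² (z(n) = (7*n)*n = 7*n²)
√((-24590 - 1*(-2794)) + z(s(M(-4)))) = √((-24590 - 1*(-2794)) + 7*3²) = √((-24590 + 2794) + 7*9) = √(-21796 + 63) = √(-21733) = I*√21733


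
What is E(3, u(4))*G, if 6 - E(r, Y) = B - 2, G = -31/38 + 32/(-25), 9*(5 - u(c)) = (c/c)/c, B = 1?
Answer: -13937/950 ≈ -14.671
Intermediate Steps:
u(c) = 5 - 1/(9*c) (u(c) = 5 - c/c/(9*c) = 5 - 1/(9*c))
G = -1991/950 (G = -31*1/38 + 32*(-1/25) = -31/38 - 32/25 = -1991/950 ≈ -2.0958)
E(r, Y) = 7 (E(r, Y) = 6 - (1 - 2) = 6 - 1*(-1) = 6 + 1 = 7)
E(3, u(4))*G = 7*(-1991/950) = -13937/950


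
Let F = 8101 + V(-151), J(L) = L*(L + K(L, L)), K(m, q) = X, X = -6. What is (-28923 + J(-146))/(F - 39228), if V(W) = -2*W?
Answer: 6731/30825 ≈ 0.21836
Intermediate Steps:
K(m, q) = -6
J(L) = L*(-6 + L) (J(L) = L*(L - 6) = L*(-6 + L))
F = 8403 (F = 8101 - 2*(-151) = 8101 + 302 = 8403)
(-28923 + J(-146))/(F - 39228) = (-28923 - 146*(-6 - 146))/(8403 - 39228) = (-28923 - 146*(-152))/(-30825) = (-28923 + 22192)*(-1/30825) = -6731*(-1/30825) = 6731/30825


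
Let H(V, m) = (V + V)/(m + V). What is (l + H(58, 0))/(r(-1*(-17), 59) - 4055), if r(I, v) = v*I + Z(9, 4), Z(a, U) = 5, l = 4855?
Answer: -4857/3047 ≈ -1.5940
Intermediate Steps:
r(I, v) = 5 + I*v (r(I, v) = v*I + 5 = I*v + 5 = 5 + I*v)
H(V, m) = 2*V/(V + m) (H(V, m) = (2*V)/(V + m) = 2*V/(V + m))
(l + H(58, 0))/(r(-1*(-17), 59) - 4055) = (4855 + 2*58/(58 + 0))/((5 - 1*(-17)*59) - 4055) = (4855 + 2*58/58)/((5 + 17*59) - 4055) = (4855 + 2*58*(1/58))/((5 + 1003) - 4055) = (4855 + 2)/(1008 - 4055) = 4857/(-3047) = 4857*(-1/3047) = -4857/3047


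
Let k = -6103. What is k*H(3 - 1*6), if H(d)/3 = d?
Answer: 54927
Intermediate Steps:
H(d) = 3*d
k*H(3 - 1*6) = -18309*(3 - 1*6) = -18309*(3 - 6) = -18309*(-3) = -6103*(-9) = 54927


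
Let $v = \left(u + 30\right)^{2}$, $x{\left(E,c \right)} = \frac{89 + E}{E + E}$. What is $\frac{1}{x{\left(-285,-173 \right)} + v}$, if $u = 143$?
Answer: $\frac{285}{8529863} \approx 3.3412 \cdot 10^{-5}$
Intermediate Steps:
$x{\left(E,c \right)} = \frac{89 + E}{2 E}$
$v = 29929$ ($v = \left(143 + 30\right)^{2} = 173^{2} = 29929$)
$\frac{1}{x{\left(-285,-173 \right)} + v} = \frac{1}{\frac{89 - 285}{2 \left(-285\right)} + 29929} = \frac{1}{\frac{1}{2} \left(- \frac{1}{285}\right) \left(-196\right) + 29929} = \frac{1}{\frac{98}{285} + 29929} = \frac{1}{\frac{8529863}{285}} = \frac{285}{8529863}$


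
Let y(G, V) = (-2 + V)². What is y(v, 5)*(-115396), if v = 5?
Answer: -1038564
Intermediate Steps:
y(v, 5)*(-115396) = (-2 + 5)²*(-115396) = 3²*(-115396) = 9*(-115396) = -1038564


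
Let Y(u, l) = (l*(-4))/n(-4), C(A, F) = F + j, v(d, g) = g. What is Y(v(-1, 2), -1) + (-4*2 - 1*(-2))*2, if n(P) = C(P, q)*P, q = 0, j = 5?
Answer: -61/5 ≈ -12.200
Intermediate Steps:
C(A, F) = 5 + F (C(A, F) = F + 5 = 5 + F)
n(P) = 5*P (n(P) = (5 + 0)*P = 5*P)
Y(u, l) = l/5 (Y(u, l) = (l*(-4))/((5*(-4))) = -4*l/(-20) = -4*l*(-1/20) = l/5)
Y(v(-1, 2), -1) + (-4*2 - 1*(-2))*2 = (⅕)*(-1) + (-4*2 - 1*(-2))*2 = -⅕ + (-8 + 2)*2 = -⅕ - 6*2 = -⅕ - 12 = -61/5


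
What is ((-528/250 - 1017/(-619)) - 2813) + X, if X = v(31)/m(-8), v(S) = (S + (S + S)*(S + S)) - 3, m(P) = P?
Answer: -255141666/77375 ≈ -3297.5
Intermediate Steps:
v(S) = -3 + S + 4*S² (v(S) = (S + (2*S)*(2*S)) - 3 = (S + 4*S²) - 3 = -3 + S + 4*S²)
X = -484 (X = (-3 + 31 + 4*31²)/(-8) = (-3 + 31 + 4*961)*(-⅛) = (-3 + 31 + 3844)*(-⅛) = 3872*(-⅛) = -484)
((-528/250 - 1017/(-619)) - 2813) + X = ((-528/250 - 1017/(-619)) - 2813) - 484 = ((-528*1/250 - 1017*(-1/619)) - 2813) - 484 = ((-264/125 + 1017/619) - 2813) - 484 = (-36291/77375 - 2813) - 484 = -217692166/77375 - 484 = -255141666/77375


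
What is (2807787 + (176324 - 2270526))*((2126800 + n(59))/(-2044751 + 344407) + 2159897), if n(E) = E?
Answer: 2620687850486476765/1700344 ≈ 1.5413e+12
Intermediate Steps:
(2807787 + (176324 - 2270526))*((2126800 + n(59))/(-2044751 + 344407) + 2159897) = (2807787 + (176324 - 2270526))*((2126800 + 59)/(-2044751 + 344407) + 2159897) = (2807787 - 2094202)*(2126859/(-1700344) + 2159897) = 713585*(2126859*(-1/1700344) + 2159897) = 713585*(-2126859/1700344 + 2159897) = 713585*(3672565777709/1700344) = 2620687850486476765/1700344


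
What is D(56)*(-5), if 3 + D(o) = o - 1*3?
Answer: -250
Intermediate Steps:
D(o) = -6 + o (D(o) = -3 + (o - 1*3) = -3 + (o - 3) = -3 + (-3 + o) = -6 + o)
D(56)*(-5) = (-6 + 56)*(-5) = 50*(-5) = -250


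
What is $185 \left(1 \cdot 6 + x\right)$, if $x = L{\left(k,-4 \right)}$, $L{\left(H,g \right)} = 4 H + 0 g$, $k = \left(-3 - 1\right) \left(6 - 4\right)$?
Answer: $-4810$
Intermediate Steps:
$k = -8$ ($k = \left(-4\right) 2 = -8$)
$L{\left(H,g \right)} = 4 H$ ($L{\left(H,g \right)} = 4 H + 0 = 4 H$)
$x = -32$ ($x = 4 \left(-8\right) = -32$)
$185 \left(1 \cdot 6 + x\right) = 185 \left(1 \cdot 6 - 32\right) = 185 \left(6 - 32\right) = 185 \left(-26\right) = -4810$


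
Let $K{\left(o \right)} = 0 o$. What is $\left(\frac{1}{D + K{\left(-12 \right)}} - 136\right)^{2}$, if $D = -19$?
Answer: $\frac{6682225}{361} \approx 18510.0$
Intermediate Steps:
$K{\left(o \right)} = 0$
$\left(\frac{1}{D + K{\left(-12 \right)}} - 136\right)^{2} = \left(\frac{1}{-19 + 0} - 136\right)^{2} = \left(\frac{1}{-19} - 136\right)^{2} = \left(- \frac{1}{19} - 136\right)^{2} = \left(- \frac{2585}{19}\right)^{2} = \frac{6682225}{361}$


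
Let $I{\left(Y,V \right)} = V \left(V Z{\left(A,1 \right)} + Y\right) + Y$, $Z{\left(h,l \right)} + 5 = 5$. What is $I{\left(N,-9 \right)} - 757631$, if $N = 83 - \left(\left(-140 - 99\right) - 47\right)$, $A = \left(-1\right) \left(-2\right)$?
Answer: $-760583$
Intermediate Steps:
$A = 2$
$Z{\left(h,l \right)} = 0$ ($Z{\left(h,l \right)} = -5 + 5 = 0$)
$N = 369$ ($N = 83 - \left(-239 - 47\right) = 83 - -286 = 83 + 286 = 369$)
$I{\left(Y,V \right)} = Y + V Y$ ($I{\left(Y,V \right)} = V \left(V 0 + Y\right) + Y = V \left(0 + Y\right) + Y = V Y + Y = Y + V Y$)
$I{\left(N,-9 \right)} - 757631 = 369 \left(1 - 9\right) - 757631 = 369 \left(-8\right) - 757631 = -2952 - 757631 = -760583$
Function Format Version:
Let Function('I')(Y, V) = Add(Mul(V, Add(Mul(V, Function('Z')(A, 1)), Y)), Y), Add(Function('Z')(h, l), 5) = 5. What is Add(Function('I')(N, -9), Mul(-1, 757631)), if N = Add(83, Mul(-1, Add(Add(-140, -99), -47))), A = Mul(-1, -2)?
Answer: -760583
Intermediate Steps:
A = 2
Function('Z')(h, l) = 0 (Function('Z')(h, l) = Add(-5, 5) = 0)
N = 369 (N = Add(83, Mul(-1, Add(-239, -47))) = Add(83, Mul(-1, -286)) = Add(83, 286) = 369)
Function('I')(Y, V) = Add(Y, Mul(V, Y)) (Function('I')(Y, V) = Add(Mul(V, Add(Mul(V, 0), Y)), Y) = Add(Mul(V, Add(0, Y)), Y) = Add(Mul(V, Y), Y) = Add(Y, Mul(V, Y)))
Add(Function('I')(N, -9), Mul(-1, 757631)) = Add(Mul(369, Add(1, -9)), Mul(-1, 757631)) = Add(Mul(369, -8), -757631) = Add(-2952, -757631) = -760583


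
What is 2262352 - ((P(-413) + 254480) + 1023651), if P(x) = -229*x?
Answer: 889644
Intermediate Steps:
2262352 - ((P(-413) + 254480) + 1023651) = 2262352 - ((-229*(-413) + 254480) + 1023651) = 2262352 - ((94577 + 254480) + 1023651) = 2262352 - (349057 + 1023651) = 2262352 - 1*1372708 = 2262352 - 1372708 = 889644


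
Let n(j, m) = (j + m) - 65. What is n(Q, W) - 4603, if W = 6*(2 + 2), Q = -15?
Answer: -4659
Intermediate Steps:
W = 24 (W = 6*4 = 24)
n(j, m) = -65 + j + m
n(Q, W) - 4603 = (-65 - 15 + 24) - 4603 = -56 - 4603 = -4659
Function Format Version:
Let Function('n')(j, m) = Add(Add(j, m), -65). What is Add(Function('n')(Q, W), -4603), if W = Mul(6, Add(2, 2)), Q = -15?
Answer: -4659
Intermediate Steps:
W = 24 (W = Mul(6, 4) = 24)
Function('n')(j, m) = Add(-65, j, m)
Add(Function('n')(Q, W), -4603) = Add(Add(-65, -15, 24), -4603) = Add(-56, -4603) = -4659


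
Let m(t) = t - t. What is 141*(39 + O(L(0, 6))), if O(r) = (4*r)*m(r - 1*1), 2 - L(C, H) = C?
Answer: 5499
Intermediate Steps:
L(C, H) = 2 - C
m(t) = 0
O(r) = 0 (O(r) = (4*r)*0 = 0)
141*(39 + O(L(0, 6))) = 141*(39 + 0) = 141*39 = 5499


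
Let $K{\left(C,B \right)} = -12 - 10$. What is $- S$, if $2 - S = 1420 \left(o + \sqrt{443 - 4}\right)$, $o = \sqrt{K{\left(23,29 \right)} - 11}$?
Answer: $-2 + 1420 \sqrt{439} + 1420 i \sqrt{33} \approx 29750.0 + 8157.3 i$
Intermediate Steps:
$K{\left(C,B \right)} = -22$ ($K{\left(C,B \right)} = -12 - 10 = -22$)
$o = i \sqrt{33}$ ($o = \sqrt{-22 - 11} = \sqrt{-33} = i \sqrt{33} \approx 5.7446 i$)
$S = 2 - 1420 \sqrt{439} - 1420 i \sqrt{33}$ ($S = 2 - 1420 \left(i \sqrt{33} + \sqrt{443 - 4}\right) = 2 - 1420 \left(i \sqrt{33} + \sqrt{439}\right) = 2 - 1420 \left(\sqrt{439} + i \sqrt{33}\right) = 2 - \left(1420 \sqrt{439} + 1420 i \sqrt{33}\right) = 2 - 1420 \sqrt{439} - 1420 i \sqrt{33} \approx -29750.0 - 8157.3 i$)
$- S = - (2 - 1420 \sqrt{439} - 1420 i \sqrt{33}) = -2 + 1420 \sqrt{439} + 1420 i \sqrt{33}$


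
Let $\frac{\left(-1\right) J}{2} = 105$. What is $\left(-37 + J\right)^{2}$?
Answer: $61009$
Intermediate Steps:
$J = -210$ ($J = \left(-2\right) 105 = -210$)
$\left(-37 + J\right)^{2} = \left(-37 - 210\right)^{2} = \left(-247\right)^{2} = 61009$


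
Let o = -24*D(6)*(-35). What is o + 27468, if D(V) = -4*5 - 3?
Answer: 8148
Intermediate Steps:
D(V) = -23 (D(V) = -20 - 3 = -23)
o = -19320 (o = -24*(-23)*(-35) = 552*(-35) = -19320)
o + 27468 = -19320 + 27468 = 8148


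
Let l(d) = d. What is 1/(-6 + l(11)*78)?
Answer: 1/852 ≈ 0.0011737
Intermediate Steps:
1/(-6 + l(11)*78) = 1/(-6 + 11*78) = 1/(-6 + 858) = 1/852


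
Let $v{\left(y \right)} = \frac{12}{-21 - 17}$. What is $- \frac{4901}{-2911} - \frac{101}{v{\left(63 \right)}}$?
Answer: $\frac{5615615}{17466} \approx 321.52$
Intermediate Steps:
$v{\left(y \right)} = - \frac{6}{19}$ ($v{\left(y \right)} = \frac{12}{-38} = 12 \left(- \frac{1}{38}\right) = - \frac{6}{19}$)
$- \frac{4901}{-2911} - \frac{101}{v{\left(63 \right)}} = - \frac{4901}{-2911} - \frac{101}{- \frac{6}{19}} = \left(-4901\right) \left(- \frac{1}{2911}\right) - - \frac{1919}{6} = \frac{4901}{2911} + \frac{1919}{6} = \frac{5615615}{17466}$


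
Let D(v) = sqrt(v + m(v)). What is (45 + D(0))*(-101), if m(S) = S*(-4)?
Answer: -4545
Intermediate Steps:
m(S) = -4*S
D(v) = sqrt(3)*sqrt(-v) (D(v) = sqrt(v - 4*v) = sqrt(-3*v) = sqrt(3)*sqrt(-v))
(45 + D(0))*(-101) = (45 + sqrt(3)*sqrt(-1*0))*(-101) = (45 + sqrt(3)*sqrt(0))*(-101) = (45 + sqrt(3)*0)*(-101) = (45 + 0)*(-101) = 45*(-101) = -4545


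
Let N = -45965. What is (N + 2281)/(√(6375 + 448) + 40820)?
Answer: -1783180880/1666265577 + 43684*√6823/1666265577 ≈ -1.0680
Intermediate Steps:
(N + 2281)/(√(6375 + 448) + 40820) = (-45965 + 2281)/(√(6375 + 448) + 40820) = -43684/(√6823 + 40820) = -43684/(40820 + √6823)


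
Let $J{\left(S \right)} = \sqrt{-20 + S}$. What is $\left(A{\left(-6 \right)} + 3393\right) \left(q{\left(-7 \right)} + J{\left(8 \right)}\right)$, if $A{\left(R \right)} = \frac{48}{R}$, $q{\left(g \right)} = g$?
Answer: $-23695 + 6770 i \sqrt{3} \approx -23695.0 + 11726.0 i$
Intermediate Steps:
$\left(A{\left(-6 \right)} + 3393\right) \left(q{\left(-7 \right)} + J{\left(8 \right)}\right) = \left(\frac{48}{-6} + 3393\right) \left(-7 + \sqrt{-20 + 8}\right) = \left(48 \left(- \frac{1}{6}\right) + 3393\right) \left(-7 + \sqrt{-12}\right) = \left(-8 + 3393\right) \left(-7 + 2 i \sqrt{3}\right) = 3385 \left(-7 + 2 i \sqrt{3}\right) = -23695 + 6770 i \sqrt{3}$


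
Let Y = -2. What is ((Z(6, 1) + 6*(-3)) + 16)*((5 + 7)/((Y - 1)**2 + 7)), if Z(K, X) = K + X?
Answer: 15/4 ≈ 3.7500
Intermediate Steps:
((Z(6, 1) + 6*(-3)) + 16)*((5 + 7)/((Y - 1)**2 + 7)) = (((6 + 1) + 6*(-3)) + 16)*((5 + 7)/((-2 - 1)**2 + 7)) = ((7 - 18) + 16)*(12/((-3)**2 + 7)) = (-11 + 16)*(12/(9 + 7)) = 5*(12/16) = 5*(12*(1/16)) = 5*(3/4) = 15/4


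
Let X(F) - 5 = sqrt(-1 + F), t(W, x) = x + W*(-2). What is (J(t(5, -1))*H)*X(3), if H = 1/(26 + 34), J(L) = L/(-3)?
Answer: 11/36 + 11*sqrt(2)/180 ≈ 0.39198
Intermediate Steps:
t(W, x) = x - 2*W
X(F) = 5 + sqrt(-1 + F)
J(L) = -L/3 (J(L) = L*(-1/3) = -L/3)
H = 1/60 ≈ 0.016667
(J(t(5, -1))*H)*X(3) = (-(-1 - 2*5)/3*(1/60))*(5 + sqrt(-1 + 3)) = (-(-1 - 10)/3*(1/60))*(5 + sqrt(2)) = (-1/3*(-11)*(1/60))*(5 + sqrt(2)) = ((11/3)*(1/60))*(5 + sqrt(2)) = 11*(5 + sqrt(2))/180 = 11/36 + 11*sqrt(2)/180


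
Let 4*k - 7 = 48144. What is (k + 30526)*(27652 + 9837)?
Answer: 6382689695/4 ≈ 1.5957e+9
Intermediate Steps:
k = 48151/4 (k = 7/4 + (¼)*48144 = 7/4 + 12036 = 48151/4 ≈ 12038.)
(k + 30526)*(27652 + 9837) = (48151/4 + 30526)*(27652 + 9837) = (170255/4)*37489 = 6382689695/4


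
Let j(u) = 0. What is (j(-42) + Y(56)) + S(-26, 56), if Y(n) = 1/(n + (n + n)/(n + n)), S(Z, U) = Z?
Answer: -1481/57 ≈ -25.982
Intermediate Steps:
Y(n) = 1/(1 + n) (Y(n) = 1/(n + (2*n)/((2*n))) = 1/(n + (2*n)*(1/(2*n))) = 1/(n + 1) = 1/(1 + n))
(j(-42) + Y(56)) + S(-26, 56) = (0 + 1/(1 + 56)) - 26 = (0 + 1/57) - 26 = 1/57 - 26 = -1481/57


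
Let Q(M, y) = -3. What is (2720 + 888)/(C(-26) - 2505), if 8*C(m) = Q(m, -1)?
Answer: -28864/20043 ≈ -1.4401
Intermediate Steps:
C(m) = -3/8 (C(m) = (⅛)*(-3) = -3/8)
(2720 + 888)/(C(-26) - 2505) = (2720 + 888)/(-3/8 - 2505) = 3608/(-20043/8) = 3608*(-8/20043) = -28864/20043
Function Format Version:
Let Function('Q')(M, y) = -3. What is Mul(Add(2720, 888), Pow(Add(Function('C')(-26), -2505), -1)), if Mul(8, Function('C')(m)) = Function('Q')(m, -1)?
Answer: Rational(-28864, 20043) ≈ -1.4401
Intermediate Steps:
Function('C')(m) = Rational(-3, 8) (Function('C')(m) = Mul(Rational(1, 8), -3) = Rational(-3, 8))
Mul(Add(2720, 888), Pow(Add(Function('C')(-26), -2505), -1)) = Mul(Add(2720, 888), Pow(Add(Rational(-3, 8), -2505), -1)) = Mul(3608, Pow(Rational(-20043, 8), -1)) = Mul(3608, Rational(-8, 20043)) = Rational(-28864, 20043)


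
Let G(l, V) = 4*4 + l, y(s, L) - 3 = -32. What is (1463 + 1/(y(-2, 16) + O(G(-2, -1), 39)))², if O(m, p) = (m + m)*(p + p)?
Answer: 9939933450756/4644025 ≈ 2.1404e+6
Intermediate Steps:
y(s, L) = -29 (y(s, L) = 3 - 32 = -29)
G(l, V) = 16 + l
O(m, p) = 4*m*p (O(m, p) = (2*m)*(2*p) = 4*m*p)
(1463 + 1/(y(-2, 16) + O(G(-2, -1), 39)))² = (1463 + 1/(-29 + 4*(16 - 2)*39))² = (1463 + 1/(-29 + 4*14*39))² = (1463 + 1/(-29 + 2184))² = (1463 + 1/2155)² = (3152766/2155)² = 9939933450756/4644025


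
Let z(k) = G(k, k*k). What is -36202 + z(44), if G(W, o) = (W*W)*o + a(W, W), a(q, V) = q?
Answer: 3711938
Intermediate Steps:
G(W, o) = W + o*W² (G(W, o) = (W*W)*o + W = W²*o + W = o*W² + W = W + o*W²)
z(k) = k*(1 + k³) (z(k) = k*(1 + k*(k*k)) = k*(1 + k*k²) = k*(1 + k³))
-36202 + z(44) = -36202 + (44 + 44⁴) = -36202 + (44 + 3748096) = -36202 + 3748140 = 3711938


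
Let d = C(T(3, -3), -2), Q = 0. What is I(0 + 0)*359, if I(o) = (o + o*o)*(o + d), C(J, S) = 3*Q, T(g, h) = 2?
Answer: 0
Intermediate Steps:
C(J, S) = 0 (C(J, S) = 3*0 = 0)
d = 0
I(o) = o*(o + o**2) (I(o) = (o + o*o)*(o + 0) = (o + o**2)*o = o*(o + o**2))
I(0 + 0)*359 = ((0 + 0)**2*(1 + (0 + 0)))*359 = (0**2*(1 + 0))*359 = (0*1)*359 = 0*359 = 0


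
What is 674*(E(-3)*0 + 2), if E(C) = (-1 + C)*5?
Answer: 1348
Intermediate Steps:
E(C) = -5 + 5*C
674*(E(-3)*0 + 2) = 674*((-5 + 5*(-3))*0 + 2) = 674*((-5 - 15)*0 + 2) = 674*(-20*0 + 2) = 674*(0 + 2) = 674*2 = 1348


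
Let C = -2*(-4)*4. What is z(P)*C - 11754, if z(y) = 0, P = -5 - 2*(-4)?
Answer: -11754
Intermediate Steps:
P = 3 (P = -5 + 8 = 3)
C = 32 (C = 8*4 = 32)
z(P)*C - 11754 = 0*32 - 11754 = 0 - 11754 = -11754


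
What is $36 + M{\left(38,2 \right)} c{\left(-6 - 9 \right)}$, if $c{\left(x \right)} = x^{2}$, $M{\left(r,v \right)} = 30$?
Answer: $6786$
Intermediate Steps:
$36 + M{\left(38,2 \right)} c{\left(-6 - 9 \right)} = 36 + 30 \left(-6 - 9\right)^{2} = 36 + 30 \left(-15\right)^{2} = 36 + 30 \cdot 225 = 36 + 6750 = 6786$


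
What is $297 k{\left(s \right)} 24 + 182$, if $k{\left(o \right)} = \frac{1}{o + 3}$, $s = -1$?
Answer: $3746$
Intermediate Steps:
$k{\left(o \right)} = \frac{1}{3 + o}$
$297 k{\left(s \right)} 24 + 182 = 297 \frac{1}{3 - 1} \cdot 24 + 182 = 297 \cdot \frac{1}{2} \cdot 24 + 182 = 297 \cdot 12 + 182 = 3564 + 182 = 3746$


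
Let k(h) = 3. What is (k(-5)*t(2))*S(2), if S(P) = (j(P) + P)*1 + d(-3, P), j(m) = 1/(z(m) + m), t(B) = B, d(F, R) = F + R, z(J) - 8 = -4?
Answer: 7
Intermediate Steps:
z(J) = 4 (z(J) = 8 - 4 = 4)
j(m) = 1/(4 + m)
S(P) = -3 + 1/(4 + P) + 2*P (S(P) = (1/(4 + P) + P)*1 + (-3 + P) = (P + 1/(4 + P))*1 + (-3 + P) = (P + 1/(4 + P)) + (-3 + P) = -3 + 1/(4 + P) + 2*P)
(k(-5)*t(2))*S(2) = (3*2)*((1 + (-3 + 2*2)*(4 + 2))/(4 + 2)) = 6*((1 + (-3 + 4)*6)/6) = 6*((1 + 1*6)/6) = 6*((1 + 6)/6) = 6*((⅙)*7) = 6*(7/6) = 7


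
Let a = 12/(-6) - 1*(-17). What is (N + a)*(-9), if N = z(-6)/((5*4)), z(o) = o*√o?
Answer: -135 + 27*I*√6/10 ≈ -135.0 + 6.6136*I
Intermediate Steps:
z(o) = o^(3/2)
N = -3*I*√6/10 (N = (-6)^(3/2)/((5*4)) = -6*I*√6/20 = -6*I*√6*(1/20) = -3*I*√6/10 ≈ -0.73485*I)
a = 15 (a = 12*(-⅙) + 17 = -2 + 17 = 15)
(N + a)*(-9) = (-3*I*√6/10 + 15)*(-9) = (15 - 3*I*√6/10)*(-9) = -135 + 27*I*√6/10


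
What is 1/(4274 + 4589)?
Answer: 1/8863 ≈ 0.00011283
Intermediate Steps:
1/(4274 + 4589) = 1/8863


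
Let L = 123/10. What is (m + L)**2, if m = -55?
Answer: 182329/100 ≈ 1823.3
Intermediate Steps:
L = 123/10 (L = 123*(1/10) = 123/10 ≈ 12.300)
(m + L)**2 = (-55 + 123/10)**2 = (-427/10)**2 = 182329/100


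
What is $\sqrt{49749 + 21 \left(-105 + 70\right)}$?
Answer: $3 \sqrt{5446} \approx 221.39$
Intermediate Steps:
$\sqrt{49749 + 21 \left(-105 + 70\right)} = \sqrt{49749 + 21 \left(-35\right)} = \sqrt{49749 - 735} = \sqrt{49014} = 3 \sqrt{5446}$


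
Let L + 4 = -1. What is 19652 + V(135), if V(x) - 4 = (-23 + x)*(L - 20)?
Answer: 16856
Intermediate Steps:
L = -5 (L = -4 - 1 = -5)
V(x) = 579 - 25*x (V(x) = 4 + (-23 + x)*(-5 - 20) = 4 + (-23 + x)*(-25) = 4 + (575 - 25*x) = 579 - 25*x)
19652 + V(135) = 19652 + (579 - 25*135) = 19652 + (579 - 3375) = 19652 - 2796 = 16856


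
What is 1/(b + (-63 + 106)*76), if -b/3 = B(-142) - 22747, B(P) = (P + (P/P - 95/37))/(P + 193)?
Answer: 629/44984473 ≈ 1.3983e-5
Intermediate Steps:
B(P) = (-58/37 + P)/(193 + P) (B(P) = (P + (1 - 95*1/37))/(193 + P) = (P + (1 - 95/37))/(193 + P) = (P - 58/37)/(193 + P) = (-58/37 + P)/(193 + P))
b = 42928901/629 (b = -3*((-58/37 - 142)/(193 - 142) - 22747) = -3*(-5312/37/51 - 22747) = -3*((1/51)*(-5312/37) - 22747) = -3*(-5312/1887 - 22747) = -3*(-42928901/1887) = 42928901/629 ≈ 68250.)
1/(b + (-63 + 106)*76) = 1/(42928901/629 + (-63 + 106)*76) = 1/(42928901/629 + 43*76) = 1/(42928901/629 + 3268) = 1/(44984473/629) = 629/44984473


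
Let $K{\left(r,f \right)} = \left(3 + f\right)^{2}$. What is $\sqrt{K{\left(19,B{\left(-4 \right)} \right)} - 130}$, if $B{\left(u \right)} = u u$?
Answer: $\sqrt{231} \approx 15.199$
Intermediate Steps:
$B{\left(u \right)} = u^{2}$
$\sqrt{K{\left(19,B{\left(-4 \right)} \right)} - 130} = \sqrt{\left(3 + \left(-4\right)^{2}\right)^{2} - 130} = \sqrt{\left(3 + 16\right)^{2} - 130} = \sqrt{19^{2} - 130} = \sqrt{361 - 130} = \sqrt{231}$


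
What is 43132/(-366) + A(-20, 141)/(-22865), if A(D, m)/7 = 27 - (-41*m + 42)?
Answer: -500492836/4184295 ≈ -119.61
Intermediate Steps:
A(D, m) = -105 + 287*m (A(D, m) = 7*(27 - (-41*m + 42)) = 7*(27 - (42 - 41*m)) = 7*(27 + (-42 + 41*m)) = 7*(-15 + 41*m) = -105 + 287*m)
43132/(-366) + A(-20, 141)/(-22865) = 43132/(-366) + (-105 + 287*141)/(-22865) = 43132*(-1/366) + (-105 + 40467)*(-1/22865) = -21566/183 + 40362*(-1/22865) = -21566/183 - 40362/22865 = -500492836/4184295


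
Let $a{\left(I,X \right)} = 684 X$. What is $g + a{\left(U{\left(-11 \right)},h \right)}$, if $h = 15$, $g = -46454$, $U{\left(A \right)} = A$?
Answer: $-36194$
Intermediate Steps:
$g + a{\left(U{\left(-11 \right)},h \right)} = -46454 + 684 \cdot 15 = -46454 + 10260 = -36194$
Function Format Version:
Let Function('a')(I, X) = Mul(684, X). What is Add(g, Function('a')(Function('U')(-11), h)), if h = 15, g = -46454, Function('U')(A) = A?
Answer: -36194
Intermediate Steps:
Add(g, Function('a')(Function('U')(-11), h)) = Add(-46454, Mul(684, 15)) = Add(-46454, 10260) = -36194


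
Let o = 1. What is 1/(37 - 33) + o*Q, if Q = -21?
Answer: -83/4 ≈ -20.750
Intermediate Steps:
1/(37 - 33) + o*Q = 1/(37 - 33) + 1*(-21) = 1/4 - 21 = ¼ - 21 = -83/4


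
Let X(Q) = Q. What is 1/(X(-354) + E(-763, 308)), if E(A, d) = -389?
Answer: -1/743 ≈ -0.0013459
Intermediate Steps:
1/(X(-354) + E(-763, 308)) = 1/(-354 - 389) = 1/(-743) = -1/743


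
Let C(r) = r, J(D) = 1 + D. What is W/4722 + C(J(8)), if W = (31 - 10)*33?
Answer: 14397/1574 ≈ 9.1468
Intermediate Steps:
W = 693 (W = 21*33 = 693)
W/4722 + C(J(8)) = 693/4722 + (1 + 8) = 693*(1/4722) + 9 = 231/1574 + 9 = 14397/1574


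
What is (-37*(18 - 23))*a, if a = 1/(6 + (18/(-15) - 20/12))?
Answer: 2775/47 ≈ 59.043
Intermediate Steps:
a = 15/47 (a = 1/(6 + (18*(-1/15) - 20*1/12)) = 1/(6 + (-6/5 - 5/3)) = 1/(6 - 43/15) = 1/(47/15) = 15/47 ≈ 0.31915)
(-37*(18 - 23))*a = -37*(18 - 23)*(15/47) = -37*(-5)*(15/47) = 185*(15/47) = 2775/47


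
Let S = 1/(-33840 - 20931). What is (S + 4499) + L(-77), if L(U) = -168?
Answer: 237213200/54771 ≈ 4331.0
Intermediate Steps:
S = -1/54771 (S = 1/(-54771) = -1/54771 ≈ -1.8258e-5)
(S + 4499) + L(-77) = (-1/54771 + 4499) - 168 = 246414728/54771 - 168 = 237213200/54771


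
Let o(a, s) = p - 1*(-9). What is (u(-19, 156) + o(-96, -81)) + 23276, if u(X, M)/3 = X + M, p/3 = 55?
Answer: 23861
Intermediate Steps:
p = 165 (p = 3*55 = 165)
o(a, s) = 174 (o(a, s) = 165 - 1*(-9) = 165 + 9 = 174)
u(X, M) = 3*M + 3*X (u(X, M) = 3*(X + M) = 3*(M + X) = 3*M + 3*X)
(u(-19, 156) + o(-96, -81)) + 23276 = ((3*156 + 3*(-19)) + 174) + 23276 = ((468 - 57) + 174) + 23276 = (411 + 174) + 23276 = 585 + 23276 = 23861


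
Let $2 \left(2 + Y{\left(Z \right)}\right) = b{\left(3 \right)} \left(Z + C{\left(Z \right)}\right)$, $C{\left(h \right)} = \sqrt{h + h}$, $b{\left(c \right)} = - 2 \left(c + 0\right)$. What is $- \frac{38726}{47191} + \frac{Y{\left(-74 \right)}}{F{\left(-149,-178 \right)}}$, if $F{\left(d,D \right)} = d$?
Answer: $- \frac{16152194}{7031459} + \frac{6 i \sqrt{37}}{149} \approx -2.2971 + 0.24494 i$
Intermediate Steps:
$b{\left(c \right)} = - 2 c$
$C{\left(h \right)} = \sqrt{2} \sqrt{h}$ ($C{\left(h \right)} = \sqrt{2 h} = \sqrt{2} \sqrt{h}$)
$Y{\left(Z \right)} = -2 - 3 Z - 3 \sqrt{2} \sqrt{Z}$ ($Y{\left(Z \right)} = -2 + \frac{\left(-2\right) 3 \left(Z + \sqrt{2} \sqrt{Z}\right)}{2} = -2 + \frac{\left(-6\right) \left(Z + \sqrt{2} \sqrt{Z}\right)}{2} = -2 + \frac{- 6 Z - 6 \sqrt{2} \sqrt{Z}}{2} = -2 - \left(3 Z + 3 \sqrt{2} \sqrt{Z}\right) = -2 - 3 Z - 3 \sqrt{2} \sqrt{Z}$)
$- \frac{38726}{47191} + \frac{Y{\left(-74 \right)}}{F{\left(-149,-178 \right)}} = - \frac{38726}{47191} + \frac{-2 - -222 - 3 \sqrt{2} \sqrt{-74}}{-149} = \left(-38726\right) \frac{1}{47191} + \left(-2 + 222 - 3 \sqrt{2} i \sqrt{74}\right) \left(- \frac{1}{149}\right) = - \frac{38726}{47191} + \left(-2 + 222 - 6 i \sqrt{37}\right) \left(- \frac{1}{149}\right) = - \frac{38726}{47191} + \left(220 - 6 i \sqrt{37}\right) \left(- \frac{1}{149}\right) = - \frac{38726}{47191} - \left(\frac{220}{149} - \frac{6 i \sqrt{37}}{149}\right) = - \frac{16152194}{7031459} + \frac{6 i \sqrt{37}}{149}$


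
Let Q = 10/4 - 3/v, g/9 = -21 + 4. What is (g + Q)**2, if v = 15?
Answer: 2271049/100 ≈ 22711.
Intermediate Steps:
g = -153 (g = 9*(-21 + 4) = 9*(-17) = -153)
Q = 23/10 (Q = 10/4 - 3/15 = 10*(1/4) - 3*1/15 = 5/2 - 1/5 = 23/10 ≈ 2.3000)
(g + Q)**2 = (-153 + 23/10)**2 = (-1507/10)**2 = 2271049/100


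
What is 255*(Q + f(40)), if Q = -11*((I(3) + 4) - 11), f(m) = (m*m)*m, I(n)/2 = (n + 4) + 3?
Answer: 16283535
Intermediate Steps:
I(n) = 14 + 2*n (I(n) = 2*((n + 4) + 3) = 2*((4 + n) + 3) = 2*(7 + n) = 14 + 2*n)
f(m) = m³ (f(m) = m²*m = m³)
Q = -143 (Q = -11*(((14 + 2*3) + 4) - 11) = -11*(((14 + 6) + 4) - 11) = -11*((20 + 4) - 11) = -11*(24 - 11) = -11*13 = -143)
255*(Q + f(40)) = 255*(-143 + 40³) = 255*(-143 + 64000) = 255*63857 = 16283535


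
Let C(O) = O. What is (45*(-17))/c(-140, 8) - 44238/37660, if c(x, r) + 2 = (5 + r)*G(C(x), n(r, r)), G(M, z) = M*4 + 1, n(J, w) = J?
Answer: -48792687/45625090 ≈ -1.0694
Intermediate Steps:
G(M, z) = 1 + 4*M (G(M, z) = 4*M + 1 = 1 + 4*M)
c(x, r) = -2 + (1 + 4*x)*(5 + r) (c(x, r) = -2 + (5 + r)*(1 + 4*x) = -2 + (1 + 4*x)*(5 + r))
(45*(-17))/c(-140, 8) - 44238/37660 = (45*(-17))/(3 + 20*(-140) + 8*(1 + 4*(-140))) - 44238/37660 = -765/(3 - 2800 + 8*(1 - 560)) - 44238*1/37660 = -765/(3 - 2800 + 8*(-559)) - 22119/18830 = -765/(3 - 2800 - 4472) - 22119/18830 = -765/(-7269) - 22119/18830 = -765*(-1/7269) - 22119/18830 = 255/2423 - 22119/18830 = -48792687/45625090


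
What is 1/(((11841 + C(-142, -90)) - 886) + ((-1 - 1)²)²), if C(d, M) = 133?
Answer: 1/11104 ≈ 9.0058e-5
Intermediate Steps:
1/(((11841 + C(-142, -90)) - 886) + ((-1 - 1)²)²) = 1/(((11841 + 133) - 886) + ((-1 - 1)²)²) = 1/((11974 - 886) + ((-2)²)²) = 1/(11088 + 4²) = 1/(11088 + 16) = 1/11104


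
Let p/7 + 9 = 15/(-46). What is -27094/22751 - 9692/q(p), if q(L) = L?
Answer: 10061760550/68321253 ≈ 147.27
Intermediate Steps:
p = -3003/46 (p = -63 + 7*(15/(-46)) = -63 + 7*(15*(-1/46)) = -63 + 7*(-15/46) = -63 - 105/46 = -3003/46 ≈ -65.283)
-27094/22751 - 9692/q(p) = -27094/22751 - 9692/(-3003/46) = -27094*1/22751 - 9692*(-46/3003) = -27094/22751 + 445832/3003 = 10061760550/68321253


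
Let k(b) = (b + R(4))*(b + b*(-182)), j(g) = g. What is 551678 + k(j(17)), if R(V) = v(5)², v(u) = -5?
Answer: 422444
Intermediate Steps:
R(V) = 25 (R(V) = (-5)² = 25)
k(b) = -181*b*(25 + b) (k(b) = (b + 25)*(b + b*(-182)) = (25 + b)*(b - 182*b) = (25 + b)*(-181*b) = -181*b*(25 + b))
551678 + k(j(17)) = 551678 - 181*17*(25 + 17) = 551678 - 181*17*42 = 551678 - 129234 = 422444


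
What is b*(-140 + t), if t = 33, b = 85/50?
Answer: -1819/10 ≈ -181.90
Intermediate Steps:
b = 17/10 (b = 85*(1/50) = 17/10 ≈ 1.7000)
b*(-140 + t) = 17*(-140 + 33)/10 = (17/10)*(-107) = -1819/10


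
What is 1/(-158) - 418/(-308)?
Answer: 747/553 ≈ 1.3508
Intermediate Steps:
1/(-158) - 418/(-308) = 1*(-1/158) - 418*(-1/308) = -1/158 + 19/14 = 747/553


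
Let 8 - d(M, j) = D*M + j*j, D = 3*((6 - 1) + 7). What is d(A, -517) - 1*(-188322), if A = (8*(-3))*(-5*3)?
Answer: -91919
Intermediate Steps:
D = 36 (D = 3*(5 + 7) = 3*12 = 36)
A = 360 (A = -24*(-15) = 360)
d(M, j) = 8 - j**2 - 36*M (d(M, j) = 8 - (36*M + j*j) = 8 - (36*M + j**2) = 8 - (j**2 + 36*M) = 8 + (-j**2 - 36*M) = 8 - j**2 - 36*M)
d(A, -517) - 1*(-188322) = (8 - 1*(-517)**2 - 36*360) - 1*(-188322) = (8 - 1*267289 - 12960) + 188322 = (8 - 267289 - 12960) + 188322 = -280241 + 188322 = -91919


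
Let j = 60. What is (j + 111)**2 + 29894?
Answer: 59135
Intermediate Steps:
(j + 111)**2 + 29894 = (60 + 111)**2 + 29894 = 171**2 + 29894 = 29241 + 29894 = 59135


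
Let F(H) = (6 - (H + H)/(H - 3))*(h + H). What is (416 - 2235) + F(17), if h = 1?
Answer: -12283/7 ≈ -1754.7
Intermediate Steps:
F(H) = (1 + H)*(6 - 2*H/(-3 + H)) (F(H) = (6 - (H + H)/(H - 3))*(1 + H) = (6 - 2*H/(-3 + H))*(1 + H) = (1 + H)*(6 - 2*H/(-3 + H)))
(416 - 2235) + F(17) = (416 - 2235) + 2*(-9 - 7*17 + 2*17**2)/(-3 + 17) = -1819 + 2*(-9 - 119 + 2*289)/14 = -1819 + 2*(1/14)*(-9 - 119 + 578) = -1819 + 2*(1/14)*450 = -1819 + 450/7 = -12283/7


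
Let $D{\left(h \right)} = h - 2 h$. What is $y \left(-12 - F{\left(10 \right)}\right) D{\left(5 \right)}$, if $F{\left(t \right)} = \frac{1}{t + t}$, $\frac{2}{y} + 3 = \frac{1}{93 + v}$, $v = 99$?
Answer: $- \frac{23136}{575} \approx -40.237$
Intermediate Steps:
$D{\left(h \right)} = - h$
$y = - \frac{384}{575}$ ($y = \frac{2}{-3 + \frac{1}{93 + 99}} = \frac{2}{-3 + \frac{1}{192}} = \frac{2}{- \frac{575}{192}} = 2 \left(- \frac{192}{575}\right) = - \frac{384}{575} \approx -0.66783$)
$F{\left(t \right)} = \frac{1}{2 t}$
$y \left(-12 - F{\left(10 \right)}\right) D{\left(5 \right)} = - \frac{384 \left(-12 - \frac{1}{2 \cdot 10}\right)}{575} \left(\left(-1\right) 5\right) = - \frac{384 \left(-12 - \frac{1}{2} \cdot \frac{1}{10}\right)}{575} \left(-5\right) = - \frac{384 \left(-12 - \frac{1}{20}\right)}{575} \left(-5\right) = \left(- \frac{384}{575}\right) \left(- \frac{241}{20}\right) \left(-5\right) = \frac{23136}{2875} \left(-5\right) = - \frac{23136}{575}$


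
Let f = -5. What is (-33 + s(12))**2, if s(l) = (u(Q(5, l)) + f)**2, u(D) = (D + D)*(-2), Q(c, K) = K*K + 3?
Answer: 123633811456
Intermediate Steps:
Q(c, K) = 3 + K**2 (Q(c, K) = K**2 + 3 = 3 + K**2)
u(D) = -4*D (u(D) = (2*D)*(-2) = -4*D)
s(l) = (-17 - 4*l**2)**2 (s(l) = (-4*(3 + l**2) - 5)**2 = ((-12 - 4*l**2) - 5)**2 = (-17 - 4*l**2)**2)
(-33 + s(12))**2 = (-33 + (17 + 4*12**2)**2)**2 = (-33 + (17 + 4*144)**2)**2 = (-33 + (17 + 576)**2)**2 = (-33 + 593**2)**2 = (-33 + 351649)**2 = 351616**2 = 123633811456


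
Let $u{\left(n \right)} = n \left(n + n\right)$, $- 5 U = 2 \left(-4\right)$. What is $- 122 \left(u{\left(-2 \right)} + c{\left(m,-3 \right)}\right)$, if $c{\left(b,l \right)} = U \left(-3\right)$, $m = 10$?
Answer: $- \frac{1952}{5} \approx -390.4$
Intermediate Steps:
$U = \frac{8}{5}$ ($U = - \frac{2 \left(-4\right)}{5} = \left(- \frac{1}{5}\right) \left(-8\right) = \frac{8}{5} \approx 1.6$)
$u{\left(n \right)} = 2 n^{2}$ ($u{\left(n \right)} = n 2 n = 2 n^{2}$)
$c{\left(b,l \right)} = - \frac{24}{5}$ ($c{\left(b,l \right)} = \frac{8}{5} \left(-3\right) = - \frac{24}{5}$)
$- 122 \left(u{\left(-2 \right)} + c{\left(m,-3 \right)}\right) = - 122 \left(2 \left(-2\right)^{2} - \frac{24}{5}\right) = - 122 \left(2 \cdot 4 - \frac{24}{5}\right) = - 122 \left(8 - \frac{24}{5}\right) = \left(-122\right) \frac{16}{5} = - \frac{1952}{5}$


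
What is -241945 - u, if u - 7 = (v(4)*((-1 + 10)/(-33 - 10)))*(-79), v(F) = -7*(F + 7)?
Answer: -10349189/43 ≈ -2.4068e+5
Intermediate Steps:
v(F) = -49 - 7*F (v(F) = -7*(7 + F) = -49 - 7*F)
u = -54446/43 (u = 7 + ((-49 - 7*4)*((-1 + 10)/(-33 - 10)))*(-79) = 7 + ((-49 - 28)*(9/(-43)))*(-79) = 7 - 693*(-1)/43*(-79) = 7 - 77*(-9/43)*(-79) = 7 + (693/43)*(-79) = 7 - 54747/43 = -54446/43 ≈ -1266.2)
-241945 - u = -241945 - 1*(-54446/43) = -241945 + 54446/43 = -10349189/43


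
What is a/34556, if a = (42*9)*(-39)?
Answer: -7371/17278 ≈ -0.42661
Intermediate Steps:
a = -14742 (a = 378*(-39) = -14742)
a/34556 = -14742/34556 = -14742*1/34556 = -7371/17278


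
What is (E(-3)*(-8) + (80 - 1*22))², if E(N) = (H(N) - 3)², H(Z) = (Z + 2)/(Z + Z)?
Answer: 3136/81 ≈ 38.716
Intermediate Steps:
H(Z) = (2 + Z)/(2*Z) (H(Z) = (2 + Z)/((2*Z)) = (2 + Z)*(1/(2*Z)) = (2 + Z)/(2*Z))
E(N) = (-3 + (2 + N)/(2*N))² (E(N) = ((2 + N)/(2*N) - 3)² = (-3 + (2 + N)/(2*N))²)
(E(-3)*(-8) + (80 - 1*22))² = (((¼)*(-2 + 5*(-3))²/(-3)²)*(-8) + (80 - 1*22))² = (((¼)*(⅑)*(-2 - 15)²)*(-8) + (80 - 22))² = (((¼)*(⅑)*(-17)²)*(-8) + 58)² = (((¼)*(⅑)*289)*(-8) + 58)² = ((289/36)*(-8) + 58)² = (-578/9 + 58)² = (-56/9)² = 3136/81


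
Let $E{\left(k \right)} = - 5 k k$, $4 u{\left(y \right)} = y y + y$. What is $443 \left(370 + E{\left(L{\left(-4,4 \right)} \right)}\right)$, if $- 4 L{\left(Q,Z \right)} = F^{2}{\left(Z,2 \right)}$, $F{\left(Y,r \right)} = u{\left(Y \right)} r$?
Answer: $-1220465$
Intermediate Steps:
$u{\left(y \right)} = \frac{y}{4} + \frac{y^{2}}{4}$ ($u{\left(y \right)} = \frac{y y + y}{4} = \frac{y^{2} + y}{4} = \frac{y + y^{2}}{4} = \frac{y}{4} + \frac{y^{2}}{4}$)
$F{\left(Y,r \right)} = \frac{Y r \left(1 + Y\right)}{4}$ ($F{\left(Y,r \right)} = \frac{Y \left(1 + Y\right)}{4} r = \frac{Y r \left(1 + Y\right)}{4}$)
$L{\left(Q,Z \right)} = - \frac{Z^{2} \left(1 + Z\right)^{2}}{16}$ ($L{\left(Q,Z \right)} = - \frac{\left(\frac{1}{4} Z 2 \left(1 + Z\right)\right)^{2}}{4} = - \frac{\left(\frac{Z \left(1 + Z\right)}{2}\right)^{2}}{4} = - \frac{\frac{1}{4} Z^{2} \left(1 + Z\right)^{2}}{4} = - \frac{Z^{2} \left(1 + Z\right)^{2}}{16}$)
$E{\left(k \right)} = - 5 k^{2}$
$443 \left(370 + E{\left(L{\left(-4,4 \right)} \right)}\right) = 443 \left(370 - 5 \left(- \frac{4^{2} \left(1 + 4\right)^{2}}{16}\right)^{2}\right) = 443 \left(370 - 5 \left(\left(- \frac{1}{16}\right) 16 \cdot 5^{2}\right)^{2}\right) = 443 \left(370 - 5 \left(\left(- \frac{1}{16}\right) 16 \cdot 25\right)^{2}\right) = 443 \left(370 - 5 \left(-25\right)^{2}\right) = 443 \left(370 - 3125\right) = 443 \left(-2755\right) = -1220465$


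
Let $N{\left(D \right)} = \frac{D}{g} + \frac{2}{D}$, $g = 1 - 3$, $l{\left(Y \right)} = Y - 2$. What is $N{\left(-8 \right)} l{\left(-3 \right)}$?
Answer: $- \frac{75}{4} \approx -18.75$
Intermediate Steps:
$l{\left(Y \right)} = -2 + Y$
$g = -2$ ($g = 1 - 3 = -2$)
$N{\left(D \right)} = \frac{2}{D} - \frac{D}{2}$ ($N{\left(D \right)} = \frac{D}{-2} + \frac{2}{D} = D \left(- \frac{1}{2}\right) + \frac{2}{D} = - \frac{D}{2} + \frac{2}{D} = \frac{2}{D} - \frac{D}{2}$)
$N{\left(-8 \right)} l{\left(-3 \right)} = \left(\frac{2}{-8} - -4\right) \left(-2 - 3\right) = \left(2 \left(- \frac{1}{8}\right) + 4\right) \left(-5\right) = \left(- \frac{1}{4} + 4\right) \left(-5\right) = \frac{15}{4} \left(-5\right) = - \frac{75}{4}$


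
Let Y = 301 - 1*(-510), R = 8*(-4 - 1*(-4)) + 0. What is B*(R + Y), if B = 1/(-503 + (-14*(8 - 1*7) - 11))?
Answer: -811/528 ≈ -1.5360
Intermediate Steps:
R = 0 (R = 8*(-4 + 4) + 0 = 8*0 + 0 = 0 + 0 = 0)
Y = 811 (Y = 301 + 510 = 811)
B = -1/528 (B = 1/(-503 + (-14*(8 - 7) - 11)) = 1/(-503 + (-14*1 - 11)) = 1/(-503 + (-14 - 11)) = 1/(-503 - 25) = 1/(-528) = -1/528 ≈ -0.0018939)
B*(R + Y) = -(0 + 811)/528 = -1/528*811 = -811/528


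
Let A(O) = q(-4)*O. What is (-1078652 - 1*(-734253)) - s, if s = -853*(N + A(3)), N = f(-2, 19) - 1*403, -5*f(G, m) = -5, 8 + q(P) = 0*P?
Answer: -707777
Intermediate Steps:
q(P) = -8 (q(P) = -8 + 0*P = -8 + 0 = -8)
f(G, m) = 1 (f(G, m) = -1/5*(-5) = 1)
A(O) = -8*O
N = -402 (N = 1 - 1*403 = 1 - 403 = -402)
s = 363378 (s = -853*(-402 - 8*3) = -853*(-402 - 24) = -853*(-426) = 363378)
(-1078652 - 1*(-734253)) - s = (-1078652 - 1*(-734253)) - 1*363378 = (-1078652 + 734253) - 363378 = -344399 - 363378 = -707777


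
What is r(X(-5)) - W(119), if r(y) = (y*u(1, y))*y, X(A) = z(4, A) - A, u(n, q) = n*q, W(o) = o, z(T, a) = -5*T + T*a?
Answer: -42994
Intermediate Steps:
X(A) = -20 + 3*A (X(A) = 4*(-5 + A) - A = (-20 + 4*A) - A = -20 + 3*A)
r(y) = y³ (r(y) = (y*(1*y))*y = (y*y)*y = y²*y = y³)
r(X(-5)) - W(119) = (-20 + 3*(-5))³ - 1*119 = (-20 - 15)³ - 119 = (-35)³ - 119 = -42875 - 119 = -42994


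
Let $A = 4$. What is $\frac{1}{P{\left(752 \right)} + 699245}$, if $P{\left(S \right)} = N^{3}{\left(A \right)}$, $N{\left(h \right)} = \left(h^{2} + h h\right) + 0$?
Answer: $\frac{1}{732013} \approx 1.3661 \cdot 10^{-6}$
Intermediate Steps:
$N{\left(h \right)} = 2 h^{2}$ ($N{\left(h \right)} = \left(h^{2} + h^{2}\right) + 0 = 2 h^{2} + 0 = 2 h^{2}$)
$P{\left(S \right)} = 32768$ ($P{\left(S \right)} = \left(2 \cdot 4^{2}\right)^{3} = \left(2 \cdot 16\right)^{3} = 32^{3} = 32768$)
$\frac{1}{P{\left(752 \right)} + 699245} = \frac{1}{32768 + 699245} = \frac{1}{732013}$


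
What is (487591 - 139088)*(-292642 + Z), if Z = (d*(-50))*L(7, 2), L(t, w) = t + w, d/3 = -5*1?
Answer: -99634219676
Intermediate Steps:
d = -15 (d = 3*(-5*1) = 3*(-5) = -15)
Z = 6750 (Z = (-15*(-50))*(7 + 2) = 750*9 = 6750)
(487591 - 139088)*(-292642 + Z) = (487591 - 139088)*(-292642 + 6750) = 348503*(-285892) = -99634219676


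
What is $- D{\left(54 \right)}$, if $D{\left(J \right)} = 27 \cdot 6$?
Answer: $-162$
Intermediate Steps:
$D{\left(J \right)} = 162$
$- D{\left(54 \right)} = \left(-1\right) 162 = -162$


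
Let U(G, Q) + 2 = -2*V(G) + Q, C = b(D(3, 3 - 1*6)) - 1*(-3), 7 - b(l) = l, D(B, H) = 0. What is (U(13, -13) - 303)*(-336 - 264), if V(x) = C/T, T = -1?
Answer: 178800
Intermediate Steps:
b(l) = 7 - l
C = 10 (C = (7 - 1*0) - 1*(-3) = (7 + 0) + 3 = 7 + 3 = 10)
V(x) = -10 (V(x) = 10/(-1) = 10*(-1) = -10)
U(G, Q) = 18 + Q (U(G, Q) = -2 + (-2*(-10) + Q) = -2 + (20 + Q) = 18 + Q)
(U(13, -13) - 303)*(-336 - 264) = ((18 - 13) - 303)*(-336 - 264) = (5 - 303)*(-600) = -298*(-600) = 178800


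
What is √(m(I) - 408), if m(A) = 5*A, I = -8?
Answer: 8*I*√7 ≈ 21.166*I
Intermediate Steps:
√(m(I) - 408) = √(5*(-8) - 408) = √(-40 - 408) = √(-448) = 8*I*√7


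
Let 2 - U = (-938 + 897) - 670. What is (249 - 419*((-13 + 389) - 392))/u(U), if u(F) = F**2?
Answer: 6953/508369 ≈ 0.013677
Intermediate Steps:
U = 713 (U = 2 - ((-938 + 897) - 670) = 2 - (-41 - 670) = 2 - 1*(-711) = 2 + 711 = 713)
(249 - 419*((-13 + 389) - 392))/u(U) = (249 - 419*((-13 + 389) - 392))/(713**2) = (249 - 419*(376 - 392))/508369 = (249 - 419*(-16))*(1/508369) = (249 + 6704)*(1/508369) = 6953*(1/508369) = 6953/508369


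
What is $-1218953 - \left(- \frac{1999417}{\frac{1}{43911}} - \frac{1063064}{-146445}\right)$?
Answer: $\frac{12857165270816566}{146445} \approx 8.7795 \cdot 10^{10}$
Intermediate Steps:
$-1218953 - \left(- \frac{1999417}{\frac{1}{43911}} - \frac{1063064}{-146445}\right) = -1218953 - \left(- 1999417 \frac{1}{\frac{1}{43911}} - - \frac{1063064}{146445}\right) = -1218953 - \left(\left(-1999417\right) 43911 + \frac{1063064}{146445}\right) = -1218953 - \left(-87796399887 + \frac{1063064}{146445}\right) = -1218953 - - \frac{12857343780388651}{146445} = -1218953 + \frac{12857343780388651}{146445} = \frac{12857165270816566}{146445}$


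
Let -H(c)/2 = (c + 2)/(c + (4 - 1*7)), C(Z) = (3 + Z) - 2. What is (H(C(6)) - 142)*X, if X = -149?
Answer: 43657/2 ≈ 21829.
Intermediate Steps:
C(Z) = 1 + Z
H(c) = -2*(2 + c)/(-3 + c) (H(c) = -2*(c + 2)/(c + (4 - 1*7)) = -2*(2 + c)/(c + (4 - 7)) = -2*(2 + c)/(c - 3) = -2*(2 + c)/(-3 + c))
(H(C(6)) - 142)*X = (2*(-2 - (1 + 6))/(-3 + (1 + 6)) - 142)*(-149) = (2*(-2 - 1*7)/(-3 + 7) - 142)*(-149) = (2*(-2 - 7)/4 - 142)*(-149) = (2*(1/4)*(-9) - 142)*(-149) = (-9/2 - 142)*(-149) = -293/2*(-149) = 43657/2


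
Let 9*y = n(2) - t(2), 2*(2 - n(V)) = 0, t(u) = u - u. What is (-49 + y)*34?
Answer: -14926/9 ≈ -1658.4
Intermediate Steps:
t(u) = 0
n(V) = 2 (n(V) = 2 - ½*0 = 2 + 0 = 2)
y = 2/9 (y = (2 - 1*0)/9 = (2 + 0)/9 = (⅑)*2 = 2/9 ≈ 0.22222)
(-49 + y)*34 = (-49 + 2/9)*34 = -439/9*34 = -14926/9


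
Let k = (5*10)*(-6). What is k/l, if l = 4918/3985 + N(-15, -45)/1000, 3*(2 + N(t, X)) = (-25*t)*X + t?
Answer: 4981250/73023 ≈ 68.215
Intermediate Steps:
k = -300 (k = 50*(-6) = -300)
N(t, X) = -2 + t/3 - 25*X*t/3 (N(t, X) = -2 + ((-25*t)*X + t)/3 = -2 + (-25*X*t + t)/3 = -2 + (t - 25*X*t)/3 = -2 + (t/3 - 25*X*t/3) = -2 + t/3 - 25*X*t/3)
l = -438138/99625 (l = 4918/3985 + (-2 + (1/3)*(-15) - 25/3*(-45)*(-15))/1000 = 4918*(1/3985) + (-2 - 5 - 5625)*(1/1000) = 4918/3985 - 5632*1/1000 = 4918/3985 - 704/125 = -438138/99625 ≈ -4.3979)
k/l = -300/(-438138/99625) = -300*(-99625/438138) = 4981250/73023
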